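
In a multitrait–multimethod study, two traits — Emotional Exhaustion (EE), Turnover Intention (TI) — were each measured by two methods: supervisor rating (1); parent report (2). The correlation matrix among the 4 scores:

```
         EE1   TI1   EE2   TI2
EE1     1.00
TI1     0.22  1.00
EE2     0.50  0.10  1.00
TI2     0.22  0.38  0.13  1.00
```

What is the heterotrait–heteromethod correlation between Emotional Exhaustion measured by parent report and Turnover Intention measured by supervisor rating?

0.10

Different traits and methods: r(EE2, TI1) = 0.10.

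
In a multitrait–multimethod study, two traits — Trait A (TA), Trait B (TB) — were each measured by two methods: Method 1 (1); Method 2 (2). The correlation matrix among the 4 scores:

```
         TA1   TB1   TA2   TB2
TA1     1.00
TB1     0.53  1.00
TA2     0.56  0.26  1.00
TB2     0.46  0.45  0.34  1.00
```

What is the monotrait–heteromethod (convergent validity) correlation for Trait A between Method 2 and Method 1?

Same trait (TA), different methods: r(TA2, TA1) = 0.56.

0.56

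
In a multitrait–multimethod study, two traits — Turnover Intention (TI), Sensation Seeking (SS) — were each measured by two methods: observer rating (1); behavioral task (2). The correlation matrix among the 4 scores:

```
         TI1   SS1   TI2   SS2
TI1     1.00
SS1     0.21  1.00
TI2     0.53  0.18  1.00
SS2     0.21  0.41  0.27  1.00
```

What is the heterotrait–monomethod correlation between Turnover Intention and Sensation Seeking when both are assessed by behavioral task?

0.27

Different traits, same method: r(TI2, SS2) = 0.27.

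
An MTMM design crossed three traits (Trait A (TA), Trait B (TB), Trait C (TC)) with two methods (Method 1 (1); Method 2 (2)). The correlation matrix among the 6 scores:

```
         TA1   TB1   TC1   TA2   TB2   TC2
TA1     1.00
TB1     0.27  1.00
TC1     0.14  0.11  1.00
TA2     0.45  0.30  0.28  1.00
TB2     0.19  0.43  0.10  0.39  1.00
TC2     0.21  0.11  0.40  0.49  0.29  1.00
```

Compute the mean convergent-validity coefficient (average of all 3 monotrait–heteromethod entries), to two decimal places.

0.43

Convergent values: 0.45, 0.43, 0.40; mean = 1.28/3 = 0.43.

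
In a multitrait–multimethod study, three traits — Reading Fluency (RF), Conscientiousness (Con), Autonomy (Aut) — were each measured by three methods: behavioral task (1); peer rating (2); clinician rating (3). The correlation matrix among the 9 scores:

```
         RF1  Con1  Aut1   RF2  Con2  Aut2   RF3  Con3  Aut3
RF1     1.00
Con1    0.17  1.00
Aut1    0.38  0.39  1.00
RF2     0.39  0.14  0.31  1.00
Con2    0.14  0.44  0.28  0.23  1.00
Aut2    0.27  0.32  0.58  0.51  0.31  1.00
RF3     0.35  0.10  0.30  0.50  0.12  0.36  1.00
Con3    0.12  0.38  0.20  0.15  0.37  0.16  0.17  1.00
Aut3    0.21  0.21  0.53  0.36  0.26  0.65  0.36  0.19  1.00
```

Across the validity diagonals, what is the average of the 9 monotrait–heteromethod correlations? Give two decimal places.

Convergent values: 0.39, 0.35, 0.50, 0.44, 0.38, 0.37, 0.58, 0.53, 0.65; mean = 4.19/9 = 0.47.

0.47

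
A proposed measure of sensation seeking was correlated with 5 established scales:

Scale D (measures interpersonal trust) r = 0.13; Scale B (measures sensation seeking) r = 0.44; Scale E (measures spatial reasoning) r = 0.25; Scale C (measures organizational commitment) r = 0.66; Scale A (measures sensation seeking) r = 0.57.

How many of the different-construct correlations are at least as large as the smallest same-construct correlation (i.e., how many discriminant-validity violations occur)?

1

Convergent (same construct = sensation seeking): Scale B, Scale A.
Smallest convergent = 0.44. Discriminant values: 0.13, 0.25, 0.66; count ≥ 0.44 → 1.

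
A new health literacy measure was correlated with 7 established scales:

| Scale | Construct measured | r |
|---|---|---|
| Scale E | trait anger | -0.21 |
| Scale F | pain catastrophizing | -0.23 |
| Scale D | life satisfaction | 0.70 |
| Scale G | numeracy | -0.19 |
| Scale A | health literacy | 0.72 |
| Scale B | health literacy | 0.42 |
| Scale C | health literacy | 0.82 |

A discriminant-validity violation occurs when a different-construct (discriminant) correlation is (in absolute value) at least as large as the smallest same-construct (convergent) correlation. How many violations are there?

1

Convergent (same construct = health literacy): Scale A, Scale B, Scale C.
Smallest convergent = 0.42. Discriminant |r|: 0.21, 0.23, 0.70, 0.19; count ≥ 0.42 → 1.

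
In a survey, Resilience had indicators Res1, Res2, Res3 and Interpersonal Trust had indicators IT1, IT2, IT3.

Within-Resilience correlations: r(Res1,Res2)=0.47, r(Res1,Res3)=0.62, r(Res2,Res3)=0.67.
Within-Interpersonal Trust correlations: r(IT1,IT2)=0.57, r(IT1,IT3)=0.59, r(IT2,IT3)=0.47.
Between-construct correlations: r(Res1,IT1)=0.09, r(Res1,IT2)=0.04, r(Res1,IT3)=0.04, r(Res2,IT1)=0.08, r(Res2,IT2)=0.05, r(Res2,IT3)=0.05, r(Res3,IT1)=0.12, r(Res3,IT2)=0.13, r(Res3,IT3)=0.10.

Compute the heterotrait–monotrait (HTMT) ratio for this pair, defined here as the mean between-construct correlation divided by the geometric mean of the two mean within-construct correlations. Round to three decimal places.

0.138

Mean between = 0.70/9 = 0.0778.
Mean within-Res = 1.76/3 = 0.5867; mean within-IT = 1.63/3 = 0.5433.
Geometric mean = √(0.5867 × 0.5433) = 0.5646.
HTMT = 0.0778 / 0.5646 = 0.138.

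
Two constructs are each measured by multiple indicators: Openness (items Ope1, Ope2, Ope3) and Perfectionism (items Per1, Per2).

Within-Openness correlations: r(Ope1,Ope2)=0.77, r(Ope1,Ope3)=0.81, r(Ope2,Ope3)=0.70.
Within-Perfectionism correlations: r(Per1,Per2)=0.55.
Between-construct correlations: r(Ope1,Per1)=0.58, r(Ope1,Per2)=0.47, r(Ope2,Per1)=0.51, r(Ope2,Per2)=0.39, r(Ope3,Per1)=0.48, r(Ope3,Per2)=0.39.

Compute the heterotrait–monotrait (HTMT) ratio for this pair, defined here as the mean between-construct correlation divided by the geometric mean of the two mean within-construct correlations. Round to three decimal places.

Mean heterotrait r = 2.82/6 = 0.4700.
Mean within-Ope = 2.28/3 = 0.7600; mean within-Per = 0.55/1 = 0.5500.
Geometric mean = √(0.7600 × 0.5500) = 0.6465.
HTMT = 0.4700 / 0.6465 = 0.727.

0.727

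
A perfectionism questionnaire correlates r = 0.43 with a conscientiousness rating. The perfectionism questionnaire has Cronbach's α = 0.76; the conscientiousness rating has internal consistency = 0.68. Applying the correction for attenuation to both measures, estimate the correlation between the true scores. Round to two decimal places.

r_true = r_obs / √(r_xx · r_yy) = 0.43 / √(0.76 × 0.68) = 0.43 / √0.5168 = 0.43 / 0.7189 ≈ 0.60.

0.60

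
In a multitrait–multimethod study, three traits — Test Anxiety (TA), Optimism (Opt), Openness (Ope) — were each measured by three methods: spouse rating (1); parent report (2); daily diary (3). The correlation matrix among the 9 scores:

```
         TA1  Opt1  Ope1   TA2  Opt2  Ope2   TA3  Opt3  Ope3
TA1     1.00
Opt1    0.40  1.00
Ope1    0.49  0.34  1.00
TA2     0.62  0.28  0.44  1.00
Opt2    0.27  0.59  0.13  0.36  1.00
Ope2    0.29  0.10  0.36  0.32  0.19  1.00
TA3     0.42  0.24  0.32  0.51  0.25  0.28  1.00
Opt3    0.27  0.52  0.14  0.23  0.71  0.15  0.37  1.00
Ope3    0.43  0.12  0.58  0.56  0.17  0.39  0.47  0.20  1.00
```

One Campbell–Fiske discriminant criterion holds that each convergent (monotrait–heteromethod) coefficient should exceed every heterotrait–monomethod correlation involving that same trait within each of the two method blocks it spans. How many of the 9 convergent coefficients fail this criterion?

3

Convergent coefficients and their comparison sets:
TA (methods 1·2): 0.62 vs {0.40, 0.36, 0.49, 0.32} → pass.
TA (methods 1·3): 0.42 vs {0.40, 0.37, 0.49, 0.47} → fail.
TA (methods 2·3): 0.51 vs {0.36, 0.37, 0.32, 0.47} → pass.
Opt (methods 1·2): 0.59 vs {0.40, 0.36, 0.34, 0.19} → pass.
Opt (methods 1·3): 0.52 vs {0.40, 0.37, 0.34, 0.20} → pass.
Opt (methods 2·3): 0.71 vs {0.36, 0.37, 0.19, 0.20} → pass.
Ope (methods 1·2): 0.36 vs {0.49, 0.32, 0.34, 0.19} → fail.
Ope (methods 1·3): 0.58 vs {0.49, 0.47, 0.34, 0.20} → pass.
Ope (methods 2·3): 0.39 vs {0.32, 0.47, 0.19, 0.20} → fail.
3 of 9 fail.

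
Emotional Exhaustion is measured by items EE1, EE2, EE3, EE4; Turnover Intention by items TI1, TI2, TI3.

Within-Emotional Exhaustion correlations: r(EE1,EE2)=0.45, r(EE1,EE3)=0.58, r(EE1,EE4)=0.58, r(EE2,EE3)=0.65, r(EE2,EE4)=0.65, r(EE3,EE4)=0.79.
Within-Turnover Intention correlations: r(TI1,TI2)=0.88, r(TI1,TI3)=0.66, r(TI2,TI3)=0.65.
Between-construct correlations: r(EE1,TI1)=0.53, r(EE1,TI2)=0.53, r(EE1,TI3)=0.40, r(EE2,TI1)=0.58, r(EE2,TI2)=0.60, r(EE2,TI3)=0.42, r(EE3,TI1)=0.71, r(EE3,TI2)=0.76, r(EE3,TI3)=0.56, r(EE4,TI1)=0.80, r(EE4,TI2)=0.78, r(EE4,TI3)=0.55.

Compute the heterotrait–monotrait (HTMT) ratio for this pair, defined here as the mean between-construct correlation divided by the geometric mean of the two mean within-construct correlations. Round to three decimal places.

0.897

Mean between = 7.22/12 = 0.6017.
Mean within-EE = 3.70/6 = 0.6167; mean within-TI = 2.19/3 = 0.7300.
Geometric mean = √(0.6167 × 0.7300) = 0.6710.
HTMT = 0.6017 / 0.6710 = 0.897.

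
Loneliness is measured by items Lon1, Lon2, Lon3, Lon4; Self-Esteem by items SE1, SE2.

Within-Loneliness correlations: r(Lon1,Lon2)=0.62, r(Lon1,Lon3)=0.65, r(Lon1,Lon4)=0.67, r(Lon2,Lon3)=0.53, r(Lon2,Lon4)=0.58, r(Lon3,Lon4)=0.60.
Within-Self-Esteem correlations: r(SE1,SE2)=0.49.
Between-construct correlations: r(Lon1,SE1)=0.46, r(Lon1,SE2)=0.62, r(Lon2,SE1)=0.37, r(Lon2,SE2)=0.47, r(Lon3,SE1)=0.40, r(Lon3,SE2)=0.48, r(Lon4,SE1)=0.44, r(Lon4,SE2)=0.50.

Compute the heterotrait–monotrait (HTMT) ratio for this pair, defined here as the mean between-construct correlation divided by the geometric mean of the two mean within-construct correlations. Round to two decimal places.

0.86

Between-construct mean = 3.74/8 = 0.4675.
Mean within-Lon = 3.65/6 = 0.6083; mean within-SE = 0.49/1 = 0.4900.
Geometric mean = √(0.6083 × 0.4900) = 0.5460.
HTMT = 0.4675 / 0.5460 = 0.86.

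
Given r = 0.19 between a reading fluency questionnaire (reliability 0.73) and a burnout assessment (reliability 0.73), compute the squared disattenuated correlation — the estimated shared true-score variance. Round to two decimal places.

0.07

Disattenuated r = 0.19 / √(0.73 × 0.73) = 0.19 / 0.7300 = 0.2603.
Shared true-score variance = 0.2603² = 0.0678 ≈ 0.07.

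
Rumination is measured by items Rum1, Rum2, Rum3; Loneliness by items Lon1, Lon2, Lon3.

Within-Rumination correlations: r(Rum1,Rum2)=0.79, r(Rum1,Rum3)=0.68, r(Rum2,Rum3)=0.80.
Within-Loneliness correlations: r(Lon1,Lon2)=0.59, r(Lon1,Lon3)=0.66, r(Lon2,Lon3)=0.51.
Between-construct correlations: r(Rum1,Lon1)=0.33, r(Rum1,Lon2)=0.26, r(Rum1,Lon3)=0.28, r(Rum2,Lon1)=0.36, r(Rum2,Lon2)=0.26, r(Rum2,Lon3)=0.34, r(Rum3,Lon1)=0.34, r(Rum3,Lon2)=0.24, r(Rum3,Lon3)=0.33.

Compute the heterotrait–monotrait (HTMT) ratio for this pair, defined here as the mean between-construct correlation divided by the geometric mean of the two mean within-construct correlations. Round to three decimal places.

Mean heterotrait r = 2.74/9 = 0.3044.
Mean within-Rum = 2.27/3 = 0.7567; mean within-Lon = 1.76/3 = 0.5867.
Geometric mean = √(0.7567 × 0.5867) = 0.6663.
HTMT = 0.3044 / 0.6663 = 0.457.

0.457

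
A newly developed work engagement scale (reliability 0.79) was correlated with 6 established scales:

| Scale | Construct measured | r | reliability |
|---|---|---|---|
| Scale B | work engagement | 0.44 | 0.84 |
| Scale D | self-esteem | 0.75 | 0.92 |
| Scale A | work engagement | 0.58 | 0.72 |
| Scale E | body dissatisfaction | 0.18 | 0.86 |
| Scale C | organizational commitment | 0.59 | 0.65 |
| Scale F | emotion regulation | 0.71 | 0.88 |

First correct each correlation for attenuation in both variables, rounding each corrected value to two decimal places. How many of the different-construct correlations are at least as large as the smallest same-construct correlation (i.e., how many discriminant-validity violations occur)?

Disattenuated r (r / √(r_scale · r_new)):
  Scale B (conv): 0.44 / √(0.84·0.79) = 0.54
  Scale D (disc): 0.75 / √(0.92·0.79) = 0.88
  Scale A (conv): 0.58 / √(0.72·0.79) = 0.77
  Scale E (disc): 0.18 / √(0.86·0.79) = 0.22
  Scale C (disc): 0.59 / √(0.65·0.79) = 0.82
  Scale F (disc): 0.71 / √(0.88·0.79) = 0.85
Smallest convergent = 0.54. Discriminant values: 0.88, 0.22, 0.82, 0.85; count ≥ 0.54 → 3.

3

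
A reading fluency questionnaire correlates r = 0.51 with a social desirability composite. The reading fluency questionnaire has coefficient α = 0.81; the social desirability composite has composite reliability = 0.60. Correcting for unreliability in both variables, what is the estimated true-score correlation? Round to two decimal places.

r_true = r_obs / √(r_xx · r_yy) = 0.51 / √(0.81 × 0.60) = 0.51 / √0.4860 = 0.51 / 0.6971 ≈ 0.73.

0.73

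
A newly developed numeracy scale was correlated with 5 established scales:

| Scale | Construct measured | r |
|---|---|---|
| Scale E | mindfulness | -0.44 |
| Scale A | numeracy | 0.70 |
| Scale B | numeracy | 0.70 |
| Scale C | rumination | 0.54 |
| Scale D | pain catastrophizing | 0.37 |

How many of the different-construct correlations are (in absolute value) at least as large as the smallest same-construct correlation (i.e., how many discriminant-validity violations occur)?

0

Convergent (same construct = numeracy): Scale A, Scale B.
Smallest convergent = 0.70. Discriminant |r|: 0.44, 0.54, 0.37; count ≥ 0.70 → 0.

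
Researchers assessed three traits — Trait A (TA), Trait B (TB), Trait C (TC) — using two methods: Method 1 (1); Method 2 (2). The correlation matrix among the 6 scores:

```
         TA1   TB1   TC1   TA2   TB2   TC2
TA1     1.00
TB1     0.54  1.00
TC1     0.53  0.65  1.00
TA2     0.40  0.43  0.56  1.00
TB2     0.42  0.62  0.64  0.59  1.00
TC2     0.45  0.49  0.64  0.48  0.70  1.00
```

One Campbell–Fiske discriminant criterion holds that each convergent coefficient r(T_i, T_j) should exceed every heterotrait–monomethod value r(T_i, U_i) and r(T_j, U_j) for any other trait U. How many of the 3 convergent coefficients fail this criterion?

Convergent coefficients and their comparison sets:
TA (methods 1·2): 0.40 vs {0.54, 0.59, 0.53, 0.48} → fail.
TB (methods 1·2): 0.62 vs {0.54, 0.59, 0.65, 0.70} → fail.
TC (methods 1·2): 0.64 vs {0.53, 0.48, 0.65, 0.70} → fail.
3 of 3 fail.

3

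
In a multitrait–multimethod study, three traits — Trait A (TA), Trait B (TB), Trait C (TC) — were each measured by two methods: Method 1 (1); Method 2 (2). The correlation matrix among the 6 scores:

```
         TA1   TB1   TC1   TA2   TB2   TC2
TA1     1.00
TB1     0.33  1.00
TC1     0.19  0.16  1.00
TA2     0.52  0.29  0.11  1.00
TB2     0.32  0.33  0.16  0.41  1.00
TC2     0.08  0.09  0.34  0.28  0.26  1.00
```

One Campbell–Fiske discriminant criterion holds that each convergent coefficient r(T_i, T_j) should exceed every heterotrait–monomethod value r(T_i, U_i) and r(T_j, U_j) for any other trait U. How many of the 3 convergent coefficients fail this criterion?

1

Each convergent coefficient versus the relevant comparison correlations:
TA (methods 1·2): 0.52 vs {0.33, 0.41, 0.19, 0.28} → pass.
TB (methods 1·2): 0.33 vs {0.33, 0.41, 0.16, 0.26} → fail.
TC (methods 1·2): 0.34 vs {0.19, 0.28, 0.16, 0.26} → pass.
1 of 3 fail.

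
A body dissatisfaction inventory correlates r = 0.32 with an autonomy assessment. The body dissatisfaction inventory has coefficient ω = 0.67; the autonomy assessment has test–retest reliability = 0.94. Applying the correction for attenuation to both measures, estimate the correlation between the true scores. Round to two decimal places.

0.40

r_true = r_obs / √(r_xx · r_yy) = 0.32 / √(0.67 × 0.94) = 0.32 / √0.6298 = 0.32 / 0.7936 ≈ 0.40.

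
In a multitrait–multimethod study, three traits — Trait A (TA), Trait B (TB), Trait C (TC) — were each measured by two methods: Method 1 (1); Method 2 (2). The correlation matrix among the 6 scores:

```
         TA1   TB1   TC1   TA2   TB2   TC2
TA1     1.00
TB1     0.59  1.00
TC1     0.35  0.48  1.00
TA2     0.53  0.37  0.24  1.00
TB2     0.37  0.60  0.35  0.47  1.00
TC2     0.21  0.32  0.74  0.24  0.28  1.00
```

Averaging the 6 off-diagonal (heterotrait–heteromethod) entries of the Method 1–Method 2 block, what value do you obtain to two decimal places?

HTHM values (method 1 × method 2): 0.37, 0.21, 0.37, 0.32, 0.24, 0.35; mean = 1.86/6 = 0.31.

0.31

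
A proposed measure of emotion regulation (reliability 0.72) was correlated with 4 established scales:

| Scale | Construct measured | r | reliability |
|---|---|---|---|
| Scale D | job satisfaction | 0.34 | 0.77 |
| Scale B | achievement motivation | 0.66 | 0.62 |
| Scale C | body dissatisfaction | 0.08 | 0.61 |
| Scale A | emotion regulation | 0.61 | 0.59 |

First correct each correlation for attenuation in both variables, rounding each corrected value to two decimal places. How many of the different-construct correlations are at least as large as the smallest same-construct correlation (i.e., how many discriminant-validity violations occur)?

1

Disattenuated r (r / √(r_scale · r_new)):
  Scale D (disc): 0.34 / √(0.77·0.72) = 0.46
  Scale B (disc): 0.66 / √(0.62·0.72) = 0.99
  Scale C (disc): 0.08 / √(0.61·0.72) = 0.12
  Scale A (conv): 0.61 / √(0.59·0.72) = 0.94
Smallest convergent = 0.94. Discriminant values: 0.46, 0.99, 0.12; count ≥ 0.94 → 1.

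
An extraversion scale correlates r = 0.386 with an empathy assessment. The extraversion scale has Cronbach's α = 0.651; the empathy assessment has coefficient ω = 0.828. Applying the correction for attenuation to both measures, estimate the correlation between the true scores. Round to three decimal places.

0.526

r_true = r_obs / √(r_xx · r_yy) = 0.386 / √(0.651 × 0.828) = 0.386 / √0.539028 = 0.386 / 0.7342 ≈ 0.526.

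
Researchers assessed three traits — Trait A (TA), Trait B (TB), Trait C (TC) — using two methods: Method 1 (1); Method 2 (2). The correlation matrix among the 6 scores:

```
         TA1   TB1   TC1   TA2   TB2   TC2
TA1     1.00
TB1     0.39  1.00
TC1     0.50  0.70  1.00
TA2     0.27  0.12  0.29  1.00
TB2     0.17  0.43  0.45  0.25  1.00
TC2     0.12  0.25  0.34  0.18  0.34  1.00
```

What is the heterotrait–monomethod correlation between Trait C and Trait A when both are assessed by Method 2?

0.18

Different traits, same method: r(TC2, TA2) = 0.18.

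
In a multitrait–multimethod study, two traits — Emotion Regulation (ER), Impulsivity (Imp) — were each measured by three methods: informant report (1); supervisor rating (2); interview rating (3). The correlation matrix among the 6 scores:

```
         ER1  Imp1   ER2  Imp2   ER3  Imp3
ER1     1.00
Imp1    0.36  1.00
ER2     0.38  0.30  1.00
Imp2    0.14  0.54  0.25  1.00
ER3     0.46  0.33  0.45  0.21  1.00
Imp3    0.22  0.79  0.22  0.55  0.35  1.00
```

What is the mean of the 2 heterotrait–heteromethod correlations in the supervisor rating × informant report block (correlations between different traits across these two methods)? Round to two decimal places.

HTHM values (method 2 × method 1): 0.30, 0.14; mean = 0.44/2 = 0.22.

0.22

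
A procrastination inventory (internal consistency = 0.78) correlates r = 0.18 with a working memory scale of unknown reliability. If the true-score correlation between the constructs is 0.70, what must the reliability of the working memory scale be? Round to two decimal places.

0.08

r_true = r_obs / √(r_xx · r_yy) ⇒ 0.70 = 0.18 / √(0.78 · r_yy).
√(0.78 · r_yy) = 0.18 / 0.70 = 0.2571; 0.78 · r_yy = 0.0661; r_yy = 0.0661 / 0.78 ≈ 0.08.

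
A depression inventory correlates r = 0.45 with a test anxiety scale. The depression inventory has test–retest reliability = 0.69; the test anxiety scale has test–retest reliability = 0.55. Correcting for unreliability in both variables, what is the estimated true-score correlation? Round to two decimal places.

r_true = r_obs / √(r_xx · r_yy) = 0.45 / √(0.69 × 0.55) = 0.45 / √0.3795 = 0.45 / 0.6160 ≈ 0.73.

0.73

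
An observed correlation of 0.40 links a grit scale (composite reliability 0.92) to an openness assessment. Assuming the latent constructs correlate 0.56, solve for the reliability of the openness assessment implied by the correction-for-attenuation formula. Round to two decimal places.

0.55

r_true = r_obs / √(r_xx · r_yy) ⇒ 0.56 = 0.40 / √(0.92 · r_yy).
√(0.92 · r_yy) = 0.40 / 0.56 = 0.7143; 0.92 · r_yy = 0.5102; r_yy = 0.5102 / 0.92 ≈ 0.55.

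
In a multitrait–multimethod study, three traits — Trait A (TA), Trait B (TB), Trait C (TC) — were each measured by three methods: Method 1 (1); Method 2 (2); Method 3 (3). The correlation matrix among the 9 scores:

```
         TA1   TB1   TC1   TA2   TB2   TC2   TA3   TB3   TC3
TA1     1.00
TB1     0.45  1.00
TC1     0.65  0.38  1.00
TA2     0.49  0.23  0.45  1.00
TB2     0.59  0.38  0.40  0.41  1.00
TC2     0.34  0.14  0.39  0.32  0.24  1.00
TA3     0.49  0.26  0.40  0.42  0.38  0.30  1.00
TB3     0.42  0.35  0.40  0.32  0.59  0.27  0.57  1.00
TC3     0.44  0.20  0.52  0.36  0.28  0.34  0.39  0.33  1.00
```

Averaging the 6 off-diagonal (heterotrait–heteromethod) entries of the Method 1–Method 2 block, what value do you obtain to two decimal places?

HTHM values (method 1 × method 2): 0.59, 0.34, 0.23, 0.14, 0.45, 0.40; mean = 2.15/6 = 0.36.

0.36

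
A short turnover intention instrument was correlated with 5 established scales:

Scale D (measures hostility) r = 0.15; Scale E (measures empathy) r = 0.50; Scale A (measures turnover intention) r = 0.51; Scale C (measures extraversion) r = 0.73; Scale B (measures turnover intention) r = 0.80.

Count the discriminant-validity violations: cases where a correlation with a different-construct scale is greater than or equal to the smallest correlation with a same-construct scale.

Convergent (same construct = turnover intention): Scale A, Scale B.
Smallest convergent = 0.51. Discriminant values: 0.15, 0.50, 0.73; count ≥ 0.51 → 1.

1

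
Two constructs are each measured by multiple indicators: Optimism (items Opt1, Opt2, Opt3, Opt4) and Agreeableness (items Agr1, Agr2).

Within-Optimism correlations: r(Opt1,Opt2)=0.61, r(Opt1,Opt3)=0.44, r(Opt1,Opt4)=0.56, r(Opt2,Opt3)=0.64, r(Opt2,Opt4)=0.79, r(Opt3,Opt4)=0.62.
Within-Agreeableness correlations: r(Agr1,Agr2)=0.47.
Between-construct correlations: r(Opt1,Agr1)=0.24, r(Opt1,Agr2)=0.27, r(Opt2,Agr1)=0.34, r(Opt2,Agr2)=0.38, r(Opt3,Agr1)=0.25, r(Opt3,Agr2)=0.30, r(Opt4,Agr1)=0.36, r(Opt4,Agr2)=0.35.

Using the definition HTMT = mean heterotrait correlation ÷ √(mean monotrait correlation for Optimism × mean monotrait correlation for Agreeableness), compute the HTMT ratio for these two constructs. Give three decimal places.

0.581

Mean heterotrait r = 2.49/8 = 0.3113.
Mean within-Opt = 3.66/6 = 0.6100; mean within-Agr = 0.47/1 = 0.4700.
Geometric mean = √(0.6100 × 0.4700) = 0.5354.
HTMT = 0.3113 / 0.5354 = 0.581.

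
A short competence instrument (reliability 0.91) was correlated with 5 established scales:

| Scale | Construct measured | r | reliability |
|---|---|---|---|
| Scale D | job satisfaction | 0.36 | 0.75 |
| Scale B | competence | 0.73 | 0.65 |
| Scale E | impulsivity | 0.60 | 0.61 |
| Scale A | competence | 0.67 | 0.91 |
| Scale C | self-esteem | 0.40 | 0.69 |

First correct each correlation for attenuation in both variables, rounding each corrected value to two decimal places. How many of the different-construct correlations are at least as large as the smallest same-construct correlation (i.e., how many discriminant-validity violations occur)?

Disattenuated r (r / √(r_scale · r_new)):
  Scale D (disc): 0.36 / √(0.75·0.91) = 0.44
  Scale B (conv): 0.73 / √(0.65·0.91) = 0.95
  Scale E (disc): 0.60 / √(0.61·0.91) = 0.81
  Scale A (conv): 0.67 / √(0.91·0.91) = 0.74
  Scale C (disc): 0.40 / √(0.69·0.91) = 0.50
Smallest convergent = 0.74. Discriminant values: 0.44, 0.81, 0.50; count ≥ 0.74 → 1.

1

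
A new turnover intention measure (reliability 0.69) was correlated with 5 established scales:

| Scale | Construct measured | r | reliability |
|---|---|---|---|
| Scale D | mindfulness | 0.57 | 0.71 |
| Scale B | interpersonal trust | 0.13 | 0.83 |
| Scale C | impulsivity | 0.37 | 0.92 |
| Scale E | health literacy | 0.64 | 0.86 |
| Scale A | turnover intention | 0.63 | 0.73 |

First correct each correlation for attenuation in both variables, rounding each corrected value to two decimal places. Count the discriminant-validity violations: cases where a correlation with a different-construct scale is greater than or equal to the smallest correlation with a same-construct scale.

0

Disattenuated r (r / √(r_scale · r_new)):
  Scale D (disc): 0.57 / √(0.71·0.69) = 0.81
  Scale B (disc): 0.13 / √(0.83·0.69) = 0.17
  Scale C (disc): 0.37 / √(0.92·0.69) = 0.46
  Scale E (disc): 0.64 / √(0.86·0.69) = 0.83
  Scale A (conv): 0.63 / √(0.73·0.69) = 0.89
Smallest convergent = 0.89. Discriminant values: 0.81, 0.17, 0.46, 0.83; count ≥ 0.89 → 0.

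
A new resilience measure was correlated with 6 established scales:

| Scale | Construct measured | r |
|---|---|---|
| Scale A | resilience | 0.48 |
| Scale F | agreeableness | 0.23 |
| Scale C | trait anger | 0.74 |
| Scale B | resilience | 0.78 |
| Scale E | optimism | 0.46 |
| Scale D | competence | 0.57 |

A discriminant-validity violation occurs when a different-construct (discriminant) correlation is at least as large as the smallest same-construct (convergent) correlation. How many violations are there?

Convergent (same construct = resilience): Scale A, Scale B.
Smallest convergent = 0.48. Discriminant values: 0.23, 0.74, 0.46, 0.57; count ≥ 0.48 → 2.

2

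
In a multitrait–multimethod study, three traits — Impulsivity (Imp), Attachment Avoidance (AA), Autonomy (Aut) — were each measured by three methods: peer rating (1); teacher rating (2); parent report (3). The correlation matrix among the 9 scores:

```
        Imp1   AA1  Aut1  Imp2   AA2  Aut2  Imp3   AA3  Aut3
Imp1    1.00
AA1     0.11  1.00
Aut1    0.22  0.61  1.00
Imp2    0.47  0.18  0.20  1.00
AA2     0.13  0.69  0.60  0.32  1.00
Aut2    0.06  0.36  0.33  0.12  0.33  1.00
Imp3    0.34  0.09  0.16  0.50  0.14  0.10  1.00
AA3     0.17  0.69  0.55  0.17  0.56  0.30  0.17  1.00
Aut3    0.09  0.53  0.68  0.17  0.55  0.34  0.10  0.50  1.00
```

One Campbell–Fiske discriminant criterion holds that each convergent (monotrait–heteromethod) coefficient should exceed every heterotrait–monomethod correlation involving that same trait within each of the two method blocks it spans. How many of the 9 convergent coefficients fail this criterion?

Convergent coefficients and their comparison sets:
Imp (methods 1·2): 0.47 vs {0.11, 0.32, 0.22, 0.12} → pass.
Imp (methods 1·3): 0.34 vs {0.11, 0.17, 0.22, 0.10} → pass.
Imp (methods 2·3): 0.50 vs {0.32, 0.17, 0.12, 0.10} → pass.
AA (methods 1·2): 0.69 vs {0.11, 0.32, 0.61, 0.33} → pass.
AA (methods 1·3): 0.69 vs {0.11, 0.17, 0.61, 0.50} → pass.
AA (methods 2·3): 0.56 vs {0.32, 0.17, 0.33, 0.50} → pass.
Aut (methods 1·2): 0.33 vs {0.22, 0.12, 0.61, 0.33} → fail.
Aut (methods 1·3): 0.68 vs {0.22, 0.10, 0.61, 0.50} → pass.
Aut (methods 2·3): 0.34 vs {0.12, 0.10, 0.33, 0.50} → fail.
2 of 9 fail.

2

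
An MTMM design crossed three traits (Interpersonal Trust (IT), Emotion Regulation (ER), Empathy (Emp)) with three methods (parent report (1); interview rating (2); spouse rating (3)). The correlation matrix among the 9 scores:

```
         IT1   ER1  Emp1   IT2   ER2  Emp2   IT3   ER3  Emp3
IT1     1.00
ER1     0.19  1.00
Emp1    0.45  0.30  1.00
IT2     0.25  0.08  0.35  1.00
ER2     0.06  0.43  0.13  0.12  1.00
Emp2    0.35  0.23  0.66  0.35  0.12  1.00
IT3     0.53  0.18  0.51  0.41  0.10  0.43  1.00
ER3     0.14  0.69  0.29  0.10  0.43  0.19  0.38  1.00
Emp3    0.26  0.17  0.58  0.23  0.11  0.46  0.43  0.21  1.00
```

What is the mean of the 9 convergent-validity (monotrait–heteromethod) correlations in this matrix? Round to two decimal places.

0.49

Convergent values: 0.25, 0.53, 0.41, 0.43, 0.69, 0.43, 0.66, 0.58, 0.46; mean = 4.44/9 = 0.49.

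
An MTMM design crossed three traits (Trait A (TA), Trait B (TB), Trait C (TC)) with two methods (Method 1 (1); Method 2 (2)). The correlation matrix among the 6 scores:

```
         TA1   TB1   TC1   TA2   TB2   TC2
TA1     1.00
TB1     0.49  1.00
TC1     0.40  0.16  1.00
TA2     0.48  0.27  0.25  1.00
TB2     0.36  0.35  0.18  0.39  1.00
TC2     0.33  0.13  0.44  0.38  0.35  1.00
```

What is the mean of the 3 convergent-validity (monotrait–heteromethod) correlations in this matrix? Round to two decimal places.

Convergent values: 0.48, 0.35, 0.44; mean = 1.27/3 = 0.42.

0.42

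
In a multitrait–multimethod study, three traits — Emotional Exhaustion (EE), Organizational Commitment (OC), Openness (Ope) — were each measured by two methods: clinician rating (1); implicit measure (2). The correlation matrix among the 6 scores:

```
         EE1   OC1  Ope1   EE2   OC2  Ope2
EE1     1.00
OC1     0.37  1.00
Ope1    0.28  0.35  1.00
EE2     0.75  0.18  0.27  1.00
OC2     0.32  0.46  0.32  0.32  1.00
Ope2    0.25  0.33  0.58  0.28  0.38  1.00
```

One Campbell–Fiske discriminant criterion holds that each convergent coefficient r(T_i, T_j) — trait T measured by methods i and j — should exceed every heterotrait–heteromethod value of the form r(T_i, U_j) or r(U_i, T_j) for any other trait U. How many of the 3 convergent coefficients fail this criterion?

Checking each validity diagonal entry against its comparison values:
EE (methods 1·2): 0.75 vs {0.32, 0.18, 0.25, 0.27} → pass.
OC (methods 1·2): 0.46 vs {0.18, 0.32, 0.33, 0.32} → pass.
Ope (methods 1·2): 0.58 vs {0.27, 0.25, 0.32, 0.33} → pass.
0 of 3 fail.

0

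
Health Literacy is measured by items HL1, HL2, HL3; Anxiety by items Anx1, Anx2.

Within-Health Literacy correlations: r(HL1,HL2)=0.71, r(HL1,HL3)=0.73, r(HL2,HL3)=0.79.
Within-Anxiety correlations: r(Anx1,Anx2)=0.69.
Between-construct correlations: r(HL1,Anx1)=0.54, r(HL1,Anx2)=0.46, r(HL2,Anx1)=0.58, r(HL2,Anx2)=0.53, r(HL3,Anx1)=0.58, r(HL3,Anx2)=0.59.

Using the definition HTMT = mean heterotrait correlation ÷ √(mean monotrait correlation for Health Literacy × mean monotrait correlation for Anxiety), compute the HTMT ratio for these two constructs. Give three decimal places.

0.763

Mean between = 3.28/6 = 0.5467.
Mean within-HL = 2.23/3 = 0.7433; mean within-Anx = 0.69/1 = 0.6900.
Geometric mean = √(0.7433 × 0.6900) = 0.7162.
HTMT = 0.5467 / 0.7162 = 0.763.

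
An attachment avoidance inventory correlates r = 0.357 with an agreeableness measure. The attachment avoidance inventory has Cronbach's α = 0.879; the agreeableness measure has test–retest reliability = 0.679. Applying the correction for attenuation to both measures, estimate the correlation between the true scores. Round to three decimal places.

0.462

r_true = r_obs / √(r_xx · r_yy) = 0.357 / √(0.879 × 0.679) = 0.357 / √0.596841 = 0.357 / 0.7726 ≈ 0.462.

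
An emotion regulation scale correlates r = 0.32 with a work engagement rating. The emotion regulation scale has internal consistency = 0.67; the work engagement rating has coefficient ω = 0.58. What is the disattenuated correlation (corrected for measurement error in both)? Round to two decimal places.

0.51

r_true = r_obs / √(r_xx · r_yy) = 0.32 / √(0.67 × 0.58) = 0.32 / √0.3886 = 0.32 / 0.6234 ≈ 0.51.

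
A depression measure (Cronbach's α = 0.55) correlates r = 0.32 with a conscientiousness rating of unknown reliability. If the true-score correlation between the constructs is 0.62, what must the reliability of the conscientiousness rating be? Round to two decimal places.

0.48

r_true = r_obs / √(r_xx · r_yy) ⇒ 0.62 = 0.32 / √(0.55 · r_yy).
√(0.55 · r_yy) = 0.32 / 0.62 = 0.5161; 0.55 · r_yy = 0.2664; r_yy = 0.2664 / 0.55 ≈ 0.48.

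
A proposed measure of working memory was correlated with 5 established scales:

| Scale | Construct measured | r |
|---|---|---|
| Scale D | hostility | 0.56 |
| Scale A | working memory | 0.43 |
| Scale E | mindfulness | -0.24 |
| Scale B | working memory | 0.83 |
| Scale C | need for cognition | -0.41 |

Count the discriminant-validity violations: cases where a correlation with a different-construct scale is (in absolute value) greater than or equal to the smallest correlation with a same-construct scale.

1

Convergent (same construct = working memory): Scale A, Scale B.
Smallest convergent = 0.43. Discriminant |r|: 0.56, 0.24, 0.41; count ≥ 0.43 → 1.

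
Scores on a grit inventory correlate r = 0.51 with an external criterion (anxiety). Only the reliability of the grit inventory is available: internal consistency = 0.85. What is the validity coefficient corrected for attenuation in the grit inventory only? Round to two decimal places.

Single correction: r_c = r_obs / √r_xx = 0.51 / √0.85 = 0.51 / 0.9220 ≈ 0.55.

0.55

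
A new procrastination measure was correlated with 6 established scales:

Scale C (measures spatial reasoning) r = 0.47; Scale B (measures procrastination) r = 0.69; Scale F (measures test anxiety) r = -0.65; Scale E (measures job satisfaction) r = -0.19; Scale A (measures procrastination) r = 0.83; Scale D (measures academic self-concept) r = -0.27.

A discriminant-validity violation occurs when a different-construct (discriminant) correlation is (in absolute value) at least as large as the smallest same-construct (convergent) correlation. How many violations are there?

0

Convergent (same construct = procrastination): Scale B, Scale A.
Smallest convergent = 0.69. Discriminant |r|: 0.47, 0.65, 0.19, 0.27; count ≥ 0.69 → 0.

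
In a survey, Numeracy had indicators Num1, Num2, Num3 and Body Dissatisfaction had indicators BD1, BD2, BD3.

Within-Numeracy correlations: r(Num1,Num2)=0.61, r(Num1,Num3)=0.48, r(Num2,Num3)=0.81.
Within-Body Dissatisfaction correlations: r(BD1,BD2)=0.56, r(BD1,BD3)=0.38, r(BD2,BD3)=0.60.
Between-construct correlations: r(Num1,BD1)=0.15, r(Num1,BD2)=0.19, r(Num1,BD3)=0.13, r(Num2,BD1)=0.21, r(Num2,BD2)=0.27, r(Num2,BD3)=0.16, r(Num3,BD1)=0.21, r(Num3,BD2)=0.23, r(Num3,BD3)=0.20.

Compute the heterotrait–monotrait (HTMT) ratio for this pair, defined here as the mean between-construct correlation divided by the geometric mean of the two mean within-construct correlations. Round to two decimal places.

Mean heterotrait r = 1.75/9 = 0.1944.
Mean within-Num = 1.90/3 = 0.6333; mean within-BD = 1.54/3 = 0.5133.
Geometric mean = √(0.6333 × 0.5133) = 0.5702.
HTMT = 0.1944 / 0.5702 = 0.34.

0.34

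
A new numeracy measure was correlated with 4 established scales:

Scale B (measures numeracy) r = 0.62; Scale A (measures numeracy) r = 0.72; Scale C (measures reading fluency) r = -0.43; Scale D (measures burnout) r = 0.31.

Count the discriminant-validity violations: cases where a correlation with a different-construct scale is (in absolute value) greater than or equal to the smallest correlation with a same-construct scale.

Convergent (same construct = numeracy): Scale B, Scale A.
Smallest convergent = 0.62. Discriminant |r|: 0.43, 0.31; count ≥ 0.62 → 0.

0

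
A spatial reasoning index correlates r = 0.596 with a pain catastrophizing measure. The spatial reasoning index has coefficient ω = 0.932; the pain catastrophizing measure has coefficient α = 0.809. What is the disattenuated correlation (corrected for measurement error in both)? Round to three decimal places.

0.686

r_true = r_obs / √(r_xx · r_yy) = 0.596 / √(0.932 × 0.809) = 0.596 / √0.753988 = 0.596 / 0.8683 ≈ 0.686.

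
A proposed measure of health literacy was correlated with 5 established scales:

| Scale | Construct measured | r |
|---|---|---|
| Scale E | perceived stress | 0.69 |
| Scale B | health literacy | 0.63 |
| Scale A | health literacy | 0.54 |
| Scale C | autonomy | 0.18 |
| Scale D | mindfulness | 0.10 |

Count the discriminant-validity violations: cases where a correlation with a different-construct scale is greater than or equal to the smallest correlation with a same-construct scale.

1

Convergent (same construct = health literacy): Scale B, Scale A.
Smallest convergent = 0.54. Discriminant values: 0.69, 0.18, 0.10; count ≥ 0.54 → 1.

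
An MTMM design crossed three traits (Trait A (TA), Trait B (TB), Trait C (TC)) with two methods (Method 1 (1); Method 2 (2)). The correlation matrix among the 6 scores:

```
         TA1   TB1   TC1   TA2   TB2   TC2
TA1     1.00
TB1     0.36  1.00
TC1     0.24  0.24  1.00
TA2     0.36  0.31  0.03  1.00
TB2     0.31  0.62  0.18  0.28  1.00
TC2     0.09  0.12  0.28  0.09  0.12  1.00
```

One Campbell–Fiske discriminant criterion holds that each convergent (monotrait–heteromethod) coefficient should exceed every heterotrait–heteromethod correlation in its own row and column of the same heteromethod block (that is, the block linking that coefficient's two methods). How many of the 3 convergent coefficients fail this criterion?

Convergent coefficients and their comparison sets:
TA (methods 1·2): 0.36 vs {0.31, 0.31, 0.09, 0.03} → pass.
TB (methods 1·2): 0.62 vs {0.31, 0.31, 0.12, 0.18} → pass.
TC (methods 1·2): 0.28 vs {0.03, 0.09, 0.18, 0.12} → pass.
0 of 3 fail.

0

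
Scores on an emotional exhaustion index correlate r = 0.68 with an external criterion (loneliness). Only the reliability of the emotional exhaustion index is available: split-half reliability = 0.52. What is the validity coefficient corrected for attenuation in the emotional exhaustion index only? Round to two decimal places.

0.94

Single correction: r_c = r_obs / √r_xx = 0.68 / √0.52 = 0.68 / 0.7211 ≈ 0.94.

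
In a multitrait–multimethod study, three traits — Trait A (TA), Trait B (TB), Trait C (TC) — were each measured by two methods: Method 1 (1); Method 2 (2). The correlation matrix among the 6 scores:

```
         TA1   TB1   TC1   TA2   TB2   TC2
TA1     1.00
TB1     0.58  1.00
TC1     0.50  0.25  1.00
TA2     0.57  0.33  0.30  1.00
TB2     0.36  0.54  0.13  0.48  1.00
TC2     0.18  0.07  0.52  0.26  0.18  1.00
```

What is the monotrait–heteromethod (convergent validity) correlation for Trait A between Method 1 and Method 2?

0.57

Same trait (TA), different methods: r(TA1, TA2) = 0.57.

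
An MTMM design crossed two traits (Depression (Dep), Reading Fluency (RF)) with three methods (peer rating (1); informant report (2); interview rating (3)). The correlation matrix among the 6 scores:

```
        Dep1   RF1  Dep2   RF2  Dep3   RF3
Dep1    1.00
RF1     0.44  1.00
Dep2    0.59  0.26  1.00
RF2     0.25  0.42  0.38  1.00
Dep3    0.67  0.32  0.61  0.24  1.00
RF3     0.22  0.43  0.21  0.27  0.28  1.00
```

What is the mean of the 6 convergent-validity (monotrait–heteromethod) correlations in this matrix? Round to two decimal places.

0.50

Convergent values: 0.59, 0.67, 0.61, 0.42, 0.43, 0.27; mean = 2.99/6 = 0.50.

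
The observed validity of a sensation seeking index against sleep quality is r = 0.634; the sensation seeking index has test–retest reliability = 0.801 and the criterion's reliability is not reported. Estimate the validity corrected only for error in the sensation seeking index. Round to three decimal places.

Single correction: r_c = r_obs / √r_xx = 0.634 / √0.801 = 0.634 / 0.8950 ≈ 0.708.

0.708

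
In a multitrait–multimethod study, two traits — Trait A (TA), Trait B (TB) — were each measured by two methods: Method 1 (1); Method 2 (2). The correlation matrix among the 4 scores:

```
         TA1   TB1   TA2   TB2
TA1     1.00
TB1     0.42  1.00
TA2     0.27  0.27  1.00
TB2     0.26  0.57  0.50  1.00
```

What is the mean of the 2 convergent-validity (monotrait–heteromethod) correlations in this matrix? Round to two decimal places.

0.42

Convergent values: 0.27, 0.57; mean = 0.84/2 = 0.42.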